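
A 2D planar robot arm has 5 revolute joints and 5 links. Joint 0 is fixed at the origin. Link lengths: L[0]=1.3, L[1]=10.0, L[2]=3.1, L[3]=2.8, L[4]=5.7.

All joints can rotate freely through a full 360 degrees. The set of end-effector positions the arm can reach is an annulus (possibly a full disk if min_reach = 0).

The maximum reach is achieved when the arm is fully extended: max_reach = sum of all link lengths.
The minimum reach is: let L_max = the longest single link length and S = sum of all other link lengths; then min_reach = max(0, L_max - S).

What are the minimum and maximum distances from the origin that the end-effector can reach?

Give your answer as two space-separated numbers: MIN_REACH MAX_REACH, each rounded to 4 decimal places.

Link lengths: [1.3, 10.0, 3.1, 2.8, 5.7]
max_reach = 1.3 + 10 + 3.1 + 2.8 + 5.7 = 22.9
L_max = max([1.3, 10.0, 3.1, 2.8, 5.7]) = 10
S (sum of others) = 22.9 - 10 = 12.9
min_reach = max(0, 10 - 12.9) = max(0, -2.9) = 0

Answer: 0.0000 22.9000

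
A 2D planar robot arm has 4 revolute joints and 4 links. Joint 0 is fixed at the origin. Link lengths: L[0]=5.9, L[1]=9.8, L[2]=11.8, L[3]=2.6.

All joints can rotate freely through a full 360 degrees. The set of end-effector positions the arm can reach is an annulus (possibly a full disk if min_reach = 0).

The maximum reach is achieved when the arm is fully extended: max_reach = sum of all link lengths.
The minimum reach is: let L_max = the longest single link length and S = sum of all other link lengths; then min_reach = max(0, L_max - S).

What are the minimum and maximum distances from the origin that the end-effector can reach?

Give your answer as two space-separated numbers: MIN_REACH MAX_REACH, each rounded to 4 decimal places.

Link lengths: [5.9, 9.8, 11.8, 2.6]
max_reach = 5.9 + 9.8 + 11.8 + 2.6 = 30.1
L_max = max([5.9, 9.8, 11.8, 2.6]) = 11.8
S (sum of others) = 30.1 - 11.8 = 18.3
min_reach = max(0, 11.8 - 18.3) = max(0, -6.5) = 0

Answer: 0.0000 30.1000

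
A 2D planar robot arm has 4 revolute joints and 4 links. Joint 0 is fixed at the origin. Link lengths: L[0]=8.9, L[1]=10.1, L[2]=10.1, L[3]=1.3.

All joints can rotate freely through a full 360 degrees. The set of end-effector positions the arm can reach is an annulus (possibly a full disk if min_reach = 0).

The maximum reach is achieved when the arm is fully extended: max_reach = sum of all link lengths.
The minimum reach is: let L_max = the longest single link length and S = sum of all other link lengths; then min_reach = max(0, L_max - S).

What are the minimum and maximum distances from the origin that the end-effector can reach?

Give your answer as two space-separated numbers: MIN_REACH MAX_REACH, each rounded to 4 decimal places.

Link lengths: [8.9, 10.1, 10.1, 1.3]
max_reach = 8.9 + 10.1 + 10.1 + 1.3 = 30.4
L_max = max([8.9, 10.1, 10.1, 1.3]) = 10.1
S (sum of others) = 30.4 - 10.1 = 20.3
min_reach = max(0, 10.1 - 20.3) = max(0, -10.2) = 0

Answer: 0.0000 30.4000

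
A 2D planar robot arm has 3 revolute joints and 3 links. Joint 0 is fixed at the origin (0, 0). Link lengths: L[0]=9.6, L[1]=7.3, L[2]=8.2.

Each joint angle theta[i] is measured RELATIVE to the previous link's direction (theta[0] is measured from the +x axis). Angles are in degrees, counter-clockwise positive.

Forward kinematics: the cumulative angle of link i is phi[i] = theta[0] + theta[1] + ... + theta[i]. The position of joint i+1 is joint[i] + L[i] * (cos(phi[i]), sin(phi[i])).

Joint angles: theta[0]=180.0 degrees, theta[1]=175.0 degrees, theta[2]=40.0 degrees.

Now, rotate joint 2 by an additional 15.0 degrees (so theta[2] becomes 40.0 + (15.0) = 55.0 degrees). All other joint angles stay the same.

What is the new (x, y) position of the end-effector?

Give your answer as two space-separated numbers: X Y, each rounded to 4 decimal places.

joint[0] = (0.0000, 0.0000)  (base)
link 0: phi[0] = 180 = 180 deg
  cos(180 deg) = -1.0000, sin(180 deg) = 0.0000
  joint[1] = (0.0000, 0.0000) + 9.6 * (-1.0000, 0.0000) = (0.0000 + -9.6000, 0.0000 + 0.0000) = (-9.6000, 0.0000)
link 1: phi[1] = 180 + 175 = 355 deg
  cos(355 deg) = 0.9962, sin(355 deg) = -0.0872
  joint[2] = (-9.6000, 0.0000) + 7.3 * (0.9962, -0.0872) = (-9.6000 + 7.2722, 0.0000 + -0.6362) = (-2.3278, -0.6362)
link 2: phi[2] = 180 + 175 + 55 = 410 deg
  cos(410 deg) = 0.6428, sin(410 deg) = 0.7660
  joint[3] = (-2.3278, -0.6362) + 8.2 * (0.6428, 0.7660) = (-2.3278 + 5.2709, -0.6362 + 6.2816) = (2.9431, 5.6453)
End effector: (2.9431, 5.6453)

Answer: 2.9431 5.6453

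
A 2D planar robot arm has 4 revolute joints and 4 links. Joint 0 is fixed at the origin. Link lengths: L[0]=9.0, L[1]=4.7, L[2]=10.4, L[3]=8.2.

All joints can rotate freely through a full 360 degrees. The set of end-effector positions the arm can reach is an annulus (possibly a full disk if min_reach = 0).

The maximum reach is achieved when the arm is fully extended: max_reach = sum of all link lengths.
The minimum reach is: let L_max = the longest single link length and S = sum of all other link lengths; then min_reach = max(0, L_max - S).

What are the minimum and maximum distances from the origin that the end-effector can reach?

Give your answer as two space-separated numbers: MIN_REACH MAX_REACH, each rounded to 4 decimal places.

Answer: 0.0000 32.3000

Derivation:
Link lengths: [9.0, 4.7, 10.4, 8.2]
max_reach = 9 + 4.7 + 10.4 + 8.2 = 32.3
L_max = max([9.0, 4.7, 10.4, 8.2]) = 10.4
S (sum of others) = 32.3 - 10.4 = 21.9
min_reach = max(0, 10.4 - 21.9) = max(0, -11.5) = 0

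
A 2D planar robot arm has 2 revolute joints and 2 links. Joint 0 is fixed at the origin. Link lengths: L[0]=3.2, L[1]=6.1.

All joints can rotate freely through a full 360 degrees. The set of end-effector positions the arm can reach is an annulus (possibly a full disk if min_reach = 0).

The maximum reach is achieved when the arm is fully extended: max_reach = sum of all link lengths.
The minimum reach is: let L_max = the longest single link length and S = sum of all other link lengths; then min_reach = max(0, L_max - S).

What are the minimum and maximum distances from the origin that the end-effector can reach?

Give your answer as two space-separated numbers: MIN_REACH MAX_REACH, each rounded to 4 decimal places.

Answer: 2.9000 9.3000

Derivation:
Link lengths: [3.2, 6.1]
max_reach = 3.2 + 6.1 = 9.3
L_max = max([3.2, 6.1]) = 6.1
S (sum of others) = 9.3 - 6.1 = 3.2
min_reach = max(0, 6.1 - 3.2) = max(0, 2.9) = 2.9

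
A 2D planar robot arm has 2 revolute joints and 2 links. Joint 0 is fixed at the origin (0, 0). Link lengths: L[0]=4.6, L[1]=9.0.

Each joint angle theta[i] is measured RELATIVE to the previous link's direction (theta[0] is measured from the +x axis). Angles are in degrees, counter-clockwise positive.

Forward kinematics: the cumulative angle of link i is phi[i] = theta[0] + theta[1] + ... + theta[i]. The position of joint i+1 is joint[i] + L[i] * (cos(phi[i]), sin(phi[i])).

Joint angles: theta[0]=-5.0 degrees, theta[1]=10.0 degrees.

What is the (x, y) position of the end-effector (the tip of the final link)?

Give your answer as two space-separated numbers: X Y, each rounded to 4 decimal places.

joint[0] = (0.0000, 0.0000)  (base)
link 0: phi[0] = -5 = -5 deg
  cos(-5 deg) = 0.9962, sin(-5 deg) = -0.0872
  joint[1] = (0.0000, 0.0000) + 4.6 * (0.9962, -0.0872) = (0.0000 + 4.5825, 0.0000 + -0.4009) = (4.5825, -0.4009)
link 1: phi[1] = -5 + 10 = 5 deg
  cos(5 deg) = 0.9962, sin(5 deg) = 0.0872
  joint[2] = (4.5825, -0.4009) + 9 * (0.9962, 0.0872) = (4.5825 + 8.9658, -0.4009 + 0.7844) = (13.5482, 0.3835)
End effector: (13.5482, 0.3835)

Answer: 13.5482 0.3835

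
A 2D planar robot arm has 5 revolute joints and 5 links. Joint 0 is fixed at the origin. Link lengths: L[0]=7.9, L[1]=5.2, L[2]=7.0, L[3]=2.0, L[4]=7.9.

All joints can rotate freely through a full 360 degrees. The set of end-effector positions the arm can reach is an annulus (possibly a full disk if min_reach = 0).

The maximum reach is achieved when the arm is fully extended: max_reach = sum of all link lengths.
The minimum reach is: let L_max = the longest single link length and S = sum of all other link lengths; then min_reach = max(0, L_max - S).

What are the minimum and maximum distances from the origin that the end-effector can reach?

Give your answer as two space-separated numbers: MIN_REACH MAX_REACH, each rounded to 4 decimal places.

Answer: 0.0000 30.0000

Derivation:
Link lengths: [7.9, 5.2, 7.0, 2.0, 7.9]
max_reach = 7.9 + 5.2 + 7 + 2 + 7.9 = 30
L_max = max([7.9, 5.2, 7.0, 2.0, 7.9]) = 7.9
S (sum of others) = 30 - 7.9 = 22.1
min_reach = max(0, 7.9 - 22.1) = max(0, -14.2) = 0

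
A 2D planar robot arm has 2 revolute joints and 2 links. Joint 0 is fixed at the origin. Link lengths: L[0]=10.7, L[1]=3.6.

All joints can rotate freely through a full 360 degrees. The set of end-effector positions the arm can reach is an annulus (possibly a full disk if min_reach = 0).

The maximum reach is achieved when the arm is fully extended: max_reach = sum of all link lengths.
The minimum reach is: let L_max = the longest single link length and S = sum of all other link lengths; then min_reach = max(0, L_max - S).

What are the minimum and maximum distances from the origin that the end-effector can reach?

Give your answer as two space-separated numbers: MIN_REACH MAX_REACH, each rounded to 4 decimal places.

Link lengths: [10.7, 3.6]
max_reach = 10.7 + 3.6 = 14.3
L_max = max([10.7, 3.6]) = 10.7
S (sum of others) = 14.3 - 10.7 = 3.6
min_reach = max(0, 10.7 - 3.6) = max(0, 7.1) = 7.1

Answer: 7.1000 14.3000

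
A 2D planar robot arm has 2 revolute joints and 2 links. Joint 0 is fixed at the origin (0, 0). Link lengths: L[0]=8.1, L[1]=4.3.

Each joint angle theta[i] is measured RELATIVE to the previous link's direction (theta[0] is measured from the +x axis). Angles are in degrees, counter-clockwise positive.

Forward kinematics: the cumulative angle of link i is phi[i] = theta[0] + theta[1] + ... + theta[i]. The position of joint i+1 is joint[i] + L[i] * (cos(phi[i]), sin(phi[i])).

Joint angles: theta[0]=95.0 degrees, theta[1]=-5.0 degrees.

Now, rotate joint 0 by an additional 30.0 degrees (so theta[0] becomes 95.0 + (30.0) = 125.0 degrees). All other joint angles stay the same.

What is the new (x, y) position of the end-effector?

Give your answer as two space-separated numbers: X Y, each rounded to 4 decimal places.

joint[0] = (0.0000, 0.0000)  (base)
link 0: phi[0] = 125 = 125 deg
  cos(125 deg) = -0.5736, sin(125 deg) = 0.8192
  joint[1] = (0.0000, 0.0000) + 8.1 * (-0.5736, 0.8192) = (0.0000 + -4.6460, 0.0000 + 6.6351) = (-4.6460, 6.6351)
link 1: phi[1] = 125 + -5 = 120 deg
  cos(120 deg) = -0.5000, sin(120 deg) = 0.8660
  joint[2] = (-4.6460, 6.6351) + 4.3 * (-0.5000, 0.8660) = (-4.6460 + -2.1500, 6.6351 + 3.7239) = (-6.7960, 10.3590)
End effector: (-6.7960, 10.3590)

Answer: -6.7960 10.3590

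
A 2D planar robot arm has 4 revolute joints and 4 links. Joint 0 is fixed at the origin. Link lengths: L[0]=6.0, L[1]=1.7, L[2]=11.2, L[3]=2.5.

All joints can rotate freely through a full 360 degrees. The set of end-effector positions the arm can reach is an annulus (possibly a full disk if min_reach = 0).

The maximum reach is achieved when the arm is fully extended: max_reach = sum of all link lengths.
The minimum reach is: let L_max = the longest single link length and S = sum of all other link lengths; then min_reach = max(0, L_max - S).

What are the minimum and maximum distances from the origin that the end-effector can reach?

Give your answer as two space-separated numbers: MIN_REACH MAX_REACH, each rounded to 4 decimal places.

Link lengths: [6.0, 1.7, 11.2, 2.5]
max_reach = 6 + 1.7 + 11.2 + 2.5 = 21.4
L_max = max([6.0, 1.7, 11.2, 2.5]) = 11.2
S (sum of others) = 21.4 - 11.2 = 10.2
min_reach = max(0, 11.2 - 10.2) = max(0, 1) = 1

Answer: 1.0000 21.4000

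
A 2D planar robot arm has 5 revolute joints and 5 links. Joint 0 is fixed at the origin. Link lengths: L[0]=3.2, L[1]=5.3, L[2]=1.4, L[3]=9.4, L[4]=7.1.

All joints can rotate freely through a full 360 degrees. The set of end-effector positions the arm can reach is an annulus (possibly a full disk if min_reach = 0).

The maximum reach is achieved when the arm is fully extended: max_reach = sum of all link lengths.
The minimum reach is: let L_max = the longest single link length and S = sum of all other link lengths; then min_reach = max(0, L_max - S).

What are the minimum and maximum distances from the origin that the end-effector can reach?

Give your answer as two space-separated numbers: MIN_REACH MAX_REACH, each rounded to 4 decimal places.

Answer: 0.0000 26.4000

Derivation:
Link lengths: [3.2, 5.3, 1.4, 9.4, 7.1]
max_reach = 3.2 + 5.3 + 1.4 + 9.4 + 7.1 = 26.4
L_max = max([3.2, 5.3, 1.4, 9.4, 7.1]) = 9.4
S (sum of others) = 26.4 - 9.4 = 17
min_reach = max(0, 9.4 - 17) = max(0, -7.6) = 0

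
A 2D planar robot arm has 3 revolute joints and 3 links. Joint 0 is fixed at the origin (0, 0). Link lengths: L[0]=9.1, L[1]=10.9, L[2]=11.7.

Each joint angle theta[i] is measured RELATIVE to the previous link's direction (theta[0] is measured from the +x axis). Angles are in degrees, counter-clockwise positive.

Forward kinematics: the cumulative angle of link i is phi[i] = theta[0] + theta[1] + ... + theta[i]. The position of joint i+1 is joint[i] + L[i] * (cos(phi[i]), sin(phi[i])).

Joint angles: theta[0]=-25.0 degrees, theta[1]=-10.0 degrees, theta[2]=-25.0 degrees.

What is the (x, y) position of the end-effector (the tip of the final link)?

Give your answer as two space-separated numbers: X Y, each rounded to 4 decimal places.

joint[0] = (0.0000, 0.0000)  (base)
link 0: phi[0] = -25 = -25 deg
  cos(-25 deg) = 0.9063, sin(-25 deg) = -0.4226
  joint[1] = (0.0000, 0.0000) + 9.1 * (0.9063, -0.4226) = (0.0000 + 8.2474, 0.0000 + -3.8458) = (8.2474, -3.8458)
link 1: phi[1] = -25 + -10 = -35 deg
  cos(-35 deg) = 0.8192, sin(-35 deg) = -0.5736
  joint[2] = (8.2474, -3.8458) + 10.9 * (0.8192, -0.5736) = (8.2474 + 8.9288, -3.8458 + -6.2520) = (17.1762, -10.0978)
link 2: phi[2] = -25 + -10 + -25 = -60 deg
  cos(-60 deg) = 0.5000, sin(-60 deg) = -0.8660
  joint[3] = (17.1762, -10.0978) + 11.7 * (0.5000, -0.8660) = (17.1762 + 5.8500, -10.0978 + -10.1325) = (23.0262, -20.2303)
End effector: (23.0262, -20.2303)

Answer: 23.0262 -20.2303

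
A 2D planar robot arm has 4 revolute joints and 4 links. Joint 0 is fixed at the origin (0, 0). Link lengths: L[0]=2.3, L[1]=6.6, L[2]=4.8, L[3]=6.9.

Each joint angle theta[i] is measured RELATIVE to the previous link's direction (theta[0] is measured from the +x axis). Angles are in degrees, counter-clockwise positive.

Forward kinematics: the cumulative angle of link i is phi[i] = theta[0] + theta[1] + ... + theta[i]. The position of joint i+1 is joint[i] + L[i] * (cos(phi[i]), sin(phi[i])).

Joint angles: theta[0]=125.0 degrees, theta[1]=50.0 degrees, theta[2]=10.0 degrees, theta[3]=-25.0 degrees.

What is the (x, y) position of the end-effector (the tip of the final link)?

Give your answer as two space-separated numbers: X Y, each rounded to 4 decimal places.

joint[0] = (0.0000, 0.0000)  (base)
link 0: phi[0] = 125 = 125 deg
  cos(125 deg) = -0.5736, sin(125 deg) = 0.8192
  joint[1] = (0.0000, 0.0000) + 2.3 * (-0.5736, 0.8192) = (0.0000 + -1.3192, 0.0000 + 1.8840) = (-1.3192, 1.8840)
link 1: phi[1] = 125 + 50 = 175 deg
  cos(175 deg) = -0.9962, sin(175 deg) = 0.0872
  joint[2] = (-1.3192, 1.8840) + 6.6 * (-0.9962, 0.0872) = (-1.3192 + -6.5749, 1.8840 + 0.5752) = (-7.8941, 2.4593)
link 2: phi[2] = 125 + 50 + 10 = 185 deg
  cos(185 deg) = -0.9962, sin(185 deg) = -0.0872
  joint[3] = (-7.8941, 2.4593) + 4.8 * (-0.9962, -0.0872) = (-7.8941 + -4.7817, 2.4593 + -0.4183) = (-12.6758, 2.0409)
link 3: phi[3] = 125 + 50 + 10 + -25 = 160 deg
  cos(160 deg) = -0.9397, sin(160 deg) = 0.3420
  joint[4] = (-12.6758, 2.0409) + 6.9 * (-0.9397, 0.3420) = (-12.6758 + -6.4839, 2.0409 + 2.3599) = (-19.1597, 4.4009)
End effector: (-19.1597, 4.4009)

Answer: -19.1597 4.4009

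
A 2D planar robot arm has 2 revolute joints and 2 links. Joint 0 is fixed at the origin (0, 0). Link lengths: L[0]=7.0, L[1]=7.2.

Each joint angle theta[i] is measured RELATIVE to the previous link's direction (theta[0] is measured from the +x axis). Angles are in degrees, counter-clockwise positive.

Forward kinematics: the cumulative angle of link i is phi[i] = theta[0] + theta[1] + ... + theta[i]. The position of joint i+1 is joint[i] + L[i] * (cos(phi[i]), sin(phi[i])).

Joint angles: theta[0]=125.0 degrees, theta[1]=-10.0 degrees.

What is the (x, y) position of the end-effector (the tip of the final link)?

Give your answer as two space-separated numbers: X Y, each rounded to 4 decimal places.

Answer: -7.0579 12.2595

Derivation:
joint[0] = (0.0000, 0.0000)  (base)
link 0: phi[0] = 125 = 125 deg
  cos(125 deg) = -0.5736, sin(125 deg) = 0.8192
  joint[1] = (0.0000, 0.0000) + 7 * (-0.5736, 0.8192) = (0.0000 + -4.0150, 0.0000 + 5.7341) = (-4.0150, 5.7341)
link 1: phi[1] = 125 + -10 = 115 deg
  cos(115 deg) = -0.4226, sin(115 deg) = 0.9063
  joint[2] = (-4.0150, 5.7341) + 7.2 * (-0.4226, 0.9063) = (-4.0150 + -3.0429, 5.7341 + 6.5254) = (-7.0579, 12.2595)
End effector: (-7.0579, 12.2595)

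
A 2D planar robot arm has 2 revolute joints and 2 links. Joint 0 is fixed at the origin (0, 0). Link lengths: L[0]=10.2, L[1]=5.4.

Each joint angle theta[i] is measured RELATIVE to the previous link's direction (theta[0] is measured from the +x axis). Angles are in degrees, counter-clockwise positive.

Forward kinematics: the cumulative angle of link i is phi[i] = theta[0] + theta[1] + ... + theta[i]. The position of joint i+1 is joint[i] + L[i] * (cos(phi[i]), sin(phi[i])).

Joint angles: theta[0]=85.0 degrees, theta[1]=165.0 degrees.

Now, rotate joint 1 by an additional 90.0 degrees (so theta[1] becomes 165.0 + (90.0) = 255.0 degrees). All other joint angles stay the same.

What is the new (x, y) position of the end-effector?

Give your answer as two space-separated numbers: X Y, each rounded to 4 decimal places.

Answer: 5.9633 8.3143

Derivation:
joint[0] = (0.0000, 0.0000)  (base)
link 0: phi[0] = 85 = 85 deg
  cos(85 deg) = 0.0872, sin(85 deg) = 0.9962
  joint[1] = (0.0000, 0.0000) + 10.2 * (0.0872, 0.9962) = (0.0000 + 0.8890, 0.0000 + 10.1612) = (0.8890, 10.1612)
link 1: phi[1] = 85 + 255 = 340 deg
  cos(340 deg) = 0.9397, sin(340 deg) = -0.3420
  joint[2] = (0.8890, 10.1612) + 5.4 * (0.9397, -0.3420) = (0.8890 + 5.0743, 10.1612 + -1.8469) = (5.9633, 8.3143)
End effector: (5.9633, 8.3143)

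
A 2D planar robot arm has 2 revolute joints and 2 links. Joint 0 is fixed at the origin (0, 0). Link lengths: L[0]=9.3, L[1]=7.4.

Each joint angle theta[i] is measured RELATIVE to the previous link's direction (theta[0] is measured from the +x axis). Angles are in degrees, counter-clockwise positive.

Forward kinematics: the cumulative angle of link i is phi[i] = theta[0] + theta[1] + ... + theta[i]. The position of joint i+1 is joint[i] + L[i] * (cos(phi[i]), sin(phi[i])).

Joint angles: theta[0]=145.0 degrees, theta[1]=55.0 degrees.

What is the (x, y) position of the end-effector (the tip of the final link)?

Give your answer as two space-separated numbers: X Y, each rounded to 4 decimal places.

joint[0] = (0.0000, 0.0000)  (base)
link 0: phi[0] = 145 = 145 deg
  cos(145 deg) = -0.8192, sin(145 deg) = 0.5736
  joint[1] = (0.0000, 0.0000) + 9.3 * (-0.8192, 0.5736) = (0.0000 + -7.6181, 0.0000 + 5.3343) = (-7.6181, 5.3343)
link 1: phi[1] = 145 + 55 = 200 deg
  cos(200 deg) = -0.9397, sin(200 deg) = -0.3420
  joint[2] = (-7.6181, 5.3343) + 7.4 * (-0.9397, -0.3420) = (-7.6181 + -6.9537, 5.3343 + -2.5309) = (-14.5718, 2.8033)
End effector: (-14.5718, 2.8033)

Answer: -14.5718 2.8033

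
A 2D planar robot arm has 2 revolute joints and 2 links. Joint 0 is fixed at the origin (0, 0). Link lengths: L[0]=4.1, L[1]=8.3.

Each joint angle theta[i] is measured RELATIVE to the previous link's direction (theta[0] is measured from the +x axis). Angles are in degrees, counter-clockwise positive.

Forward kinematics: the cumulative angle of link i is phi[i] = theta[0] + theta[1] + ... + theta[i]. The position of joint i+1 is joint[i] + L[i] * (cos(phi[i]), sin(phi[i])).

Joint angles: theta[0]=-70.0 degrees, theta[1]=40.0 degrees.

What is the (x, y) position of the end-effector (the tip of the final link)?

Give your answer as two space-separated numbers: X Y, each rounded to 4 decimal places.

joint[0] = (0.0000, 0.0000)  (base)
link 0: phi[0] = -70 = -70 deg
  cos(-70 deg) = 0.3420, sin(-70 deg) = -0.9397
  joint[1] = (0.0000, 0.0000) + 4.1 * (0.3420, -0.9397) = (0.0000 + 1.4023, 0.0000 + -3.8527) = (1.4023, -3.8527)
link 1: phi[1] = -70 + 40 = -30 deg
  cos(-30 deg) = 0.8660, sin(-30 deg) = -0.5000
  joint[2] = (1.4023, -3.8527) + 8.3 * (0.8660, -0.5000) = (1.4023 + 7.1880, -3.8527 + -4.1500) = (8.5903, -8.0027)
End effector: (8.5903, -8.0027)

Answer: 8.5903 -8.0027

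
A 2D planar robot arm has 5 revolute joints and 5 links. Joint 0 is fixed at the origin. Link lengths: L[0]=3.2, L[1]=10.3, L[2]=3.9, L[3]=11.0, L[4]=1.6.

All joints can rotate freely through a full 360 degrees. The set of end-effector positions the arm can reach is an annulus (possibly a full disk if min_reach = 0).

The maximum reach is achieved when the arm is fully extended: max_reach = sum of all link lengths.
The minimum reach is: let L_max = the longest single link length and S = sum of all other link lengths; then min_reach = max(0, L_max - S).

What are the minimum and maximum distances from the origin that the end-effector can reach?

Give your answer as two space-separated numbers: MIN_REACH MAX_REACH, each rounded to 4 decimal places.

Answer: 0.0000 30.0000

Derivation:
Link lengths: [3.2, 10.3, 3.9, 11.0, 1.6]
max_reach = 3.2 + 10.3 + 3.9 + 11 + 1.6 = 30
L_max = max([3.2, 10.3, 3.9, 11.0, 1.6]) = 11
S (sum of others) = 30 - 11 = 19
min_reach = max(0, 11 - 19) = max(0, -8) = 0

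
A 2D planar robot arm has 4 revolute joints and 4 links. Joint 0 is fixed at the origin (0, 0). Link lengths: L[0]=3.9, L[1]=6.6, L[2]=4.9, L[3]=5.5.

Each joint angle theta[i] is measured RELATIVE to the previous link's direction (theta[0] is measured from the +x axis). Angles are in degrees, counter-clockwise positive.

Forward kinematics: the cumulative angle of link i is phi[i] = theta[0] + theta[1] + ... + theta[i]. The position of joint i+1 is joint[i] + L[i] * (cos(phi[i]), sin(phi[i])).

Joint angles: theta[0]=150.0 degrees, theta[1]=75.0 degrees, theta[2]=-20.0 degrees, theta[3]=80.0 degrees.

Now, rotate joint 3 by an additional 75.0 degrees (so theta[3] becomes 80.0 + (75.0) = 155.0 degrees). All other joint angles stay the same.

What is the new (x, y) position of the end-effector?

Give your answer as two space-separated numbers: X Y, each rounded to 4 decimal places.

Answer: -6.9853 -4.7877

Derivation:
joint[0] = (0.0000, 0.0000)  (base)
link 0: phi[0] = 150 = 150 deg
  cos(150 deg) = -0.8660, sin(150 deg) = 0.5000
  joint[1] = (0.0000, 0.0000) + 3.9 * (-0.8660, 0.5000) = (0.0000 + -3.3775, 0.0000 + 1.9500) = (-3.3775, 1.9500)
link 1: phi[1] = 150 + 75 = 225 deg
  cos(225 deg) = -0.7071, sin(225 deg) = -0.7071
  joint[2] = (-3.3775, 1.9500) + 6.6 * (-0.7071, -0.7071) = (-3.3775 + -4.6669, 1.9500 + -4.6669) = (-8.0444, -2.7169)
link 2: phi[2] = 150 + 75 + -20 = 205 deg
  cos(205 deg) = -0.9063, sin(205 deg) = -0.4226
  joint[3] = (-8.0444, -2.7169) + 4.9 * (-0.9063, -0.4226) = (-8.0444 + -4.4409, -2.7169 + -2.0708) = (-12.4853, -4.7877)
link 3: phi[3] = 150 + 75 + -20 + 155 = 360 deg
  cos(360 deg) = 1.0000, sin(360 deg) = -0.0000
  joint[4] = (-12.4853, -4.7877) + 5.5 * (1.0000, -0.0000) = (-12.4853 + 5.5000, -4.7877 + -0.0000) = (-6.9853, -4.7877)
End effector: (-6.9853, -4.7877)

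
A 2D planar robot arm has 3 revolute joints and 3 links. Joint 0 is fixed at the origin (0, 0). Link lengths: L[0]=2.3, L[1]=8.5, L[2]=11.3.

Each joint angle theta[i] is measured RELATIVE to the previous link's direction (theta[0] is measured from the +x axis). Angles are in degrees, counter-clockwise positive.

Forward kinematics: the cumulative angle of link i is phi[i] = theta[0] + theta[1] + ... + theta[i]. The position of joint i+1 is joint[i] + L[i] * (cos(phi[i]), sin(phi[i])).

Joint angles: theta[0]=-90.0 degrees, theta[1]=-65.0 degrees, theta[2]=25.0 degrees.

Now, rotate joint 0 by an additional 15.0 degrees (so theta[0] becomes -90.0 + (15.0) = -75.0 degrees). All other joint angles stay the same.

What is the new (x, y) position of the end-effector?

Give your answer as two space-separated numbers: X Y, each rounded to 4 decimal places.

joint[0] = (0.0000, 0.0000)  (base)
link 0: phi[0] = -75 = -75 deg
  cos(-75 deg) = 0.2588, sin(-75 deg) = -0.9659
  joint[1] = (0.0000, 0.0000) + 2.3 * (0.2588, -0.9659) = (0.0000 + 0.5953, 0.0000 + -2.2216) = (0.5953, -2.2216)
link 1: phi[1] = -75 + -65 = -140 deg
  cos(-140 deg) = -0.7660, sin(-140 deg) = -0.6428
  joint[2] = (0.5953, -2.2216) + 8.5 * (-0.7660, -0.6428) = (0.5953 + -6.5114, -2.2216 + -5.4637) = (-5.9161, -7.6853)
link 2: phi[2] = -75 + -65 + 25 = -115 deg
  cos(-115 deg) = -0.4226, sin(-115 deg) = -0.9063
  joint[3] = (-5.9161, -7.6853) + 11.3 * (-0.4226, -0.9063) = (-5.9161 + -4.7756, -7.6853 + -10.2413) = (-10.6917, -17.9266)
End effector: (-10.6917, -17.9266)

Answer: -10.6917 -17.9266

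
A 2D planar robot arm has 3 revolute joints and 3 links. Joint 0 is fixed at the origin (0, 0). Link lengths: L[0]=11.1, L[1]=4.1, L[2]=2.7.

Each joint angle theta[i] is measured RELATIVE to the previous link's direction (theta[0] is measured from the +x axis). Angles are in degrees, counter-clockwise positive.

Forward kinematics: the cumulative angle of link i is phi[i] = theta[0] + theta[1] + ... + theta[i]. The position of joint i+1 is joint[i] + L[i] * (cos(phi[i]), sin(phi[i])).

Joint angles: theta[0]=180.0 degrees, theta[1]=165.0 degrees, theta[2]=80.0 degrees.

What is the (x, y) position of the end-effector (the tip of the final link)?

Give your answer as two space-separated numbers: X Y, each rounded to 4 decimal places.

Answer: -5.9986 1.3859

Derivation:
joint[0] = (0.0000, 0.0000)  (base)
link 0: phi[0] = 180 = 180 deg
  cos(180 deg) = -1.0000, sin(180 deg) = 0.0000
  joint[1] = (0.0000, 0.0000) + 11.1 * (-1.0000, 0.0000) = (0.0000 + -11.1000, 0.0000 + 0.0000) = (-11.1000, 0.0000)
link 1: phi[1] = 180 + 165 = 345 deg
  cos(345 deg) = 0.9659, sin(345 deg) = -0.2588
  joint[2] = (-11.1000, 0.0000) + 4.1 * (0.9659, -0.2588) = (-11.1000 + 3.9603, 0.0000 + -1.0612) = (-7.1397, -1.0612)
link 2: phi[2] = 180 + 165 + 80 = 425 deg
  cos(425 deg) = 0.4226, sin(425 deg) = 0.9063
  joint[3] = (-7.1397, -1.0612) + 2.7 * (0.4226, 0.9063) = (-7.1397 + 1.1411, -1.0612 + 2.4470) = (-5.9986, 1.3859)
End effector: (-5.9986, 1.3859)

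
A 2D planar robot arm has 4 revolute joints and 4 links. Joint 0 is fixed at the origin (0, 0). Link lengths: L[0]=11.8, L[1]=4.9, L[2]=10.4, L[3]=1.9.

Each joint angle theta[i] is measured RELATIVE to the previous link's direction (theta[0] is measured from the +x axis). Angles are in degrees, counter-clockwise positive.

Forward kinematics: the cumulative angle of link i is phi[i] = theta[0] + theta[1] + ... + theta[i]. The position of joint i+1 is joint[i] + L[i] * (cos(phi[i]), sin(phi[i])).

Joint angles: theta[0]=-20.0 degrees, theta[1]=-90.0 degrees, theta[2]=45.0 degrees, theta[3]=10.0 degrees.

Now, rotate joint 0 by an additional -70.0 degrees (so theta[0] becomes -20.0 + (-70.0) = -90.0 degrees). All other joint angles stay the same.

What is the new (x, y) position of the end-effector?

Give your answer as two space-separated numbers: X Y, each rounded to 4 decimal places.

joint[0] = (0.0000, 0.0000)  (base)
link 0: phi[0] = -90 = -90 deg
  cos(-90 deg) = 0.0000, sin(-90 deg) = -1.0000
  joint[1] = (0.0000, 0.0000) + 11.8 * (0.0000, -1.0000) = (0.0000 + 0.0000, 0.0000 + -11.8000) = (0.0000, -11.8000)
link 1: phi[1] = -90 + -90 = -180 deg
  cos(-180 deg) = -1.0000, sin(-180 deg) = -0.0000
  joint[2] = (0.0000, -11.8000) + 4.9 * (-1.0000, -0.0000) = (0.0000 + -4.9000, -11.8000 + -0.0000) = (-4.9000, -11.8000)
link 2: phi[2] = -90 + -90 + 45 = -135 deg
  cos(-135 deg) = -0.7071, sin(-135 deg) = -0.7071
  joint[3] = (-4.9000, -11.8000) + 10.4 * (-0.7071, -0.7071) = (-4.9000 + -7.3539, -11.8000 + -7.3539) = (-12.2539, -19.1539)
link 3: phi[3] = -90 + -90 + 45 + 10 = -125 deg
  cos(-125 deg) = -0.5736, sin(-125 deg) = -0.8192
  joint[4] = (-12.2539, -19.1539) + 1.9 * (-0.5736, -0.8192) = (-12.2539 + -1.0898, -19.1539 + -1.5564) = (-13.3437, -20.7103)
End effector: (-13.3437, -20.7103)

Answer: -13.3437 -20.7103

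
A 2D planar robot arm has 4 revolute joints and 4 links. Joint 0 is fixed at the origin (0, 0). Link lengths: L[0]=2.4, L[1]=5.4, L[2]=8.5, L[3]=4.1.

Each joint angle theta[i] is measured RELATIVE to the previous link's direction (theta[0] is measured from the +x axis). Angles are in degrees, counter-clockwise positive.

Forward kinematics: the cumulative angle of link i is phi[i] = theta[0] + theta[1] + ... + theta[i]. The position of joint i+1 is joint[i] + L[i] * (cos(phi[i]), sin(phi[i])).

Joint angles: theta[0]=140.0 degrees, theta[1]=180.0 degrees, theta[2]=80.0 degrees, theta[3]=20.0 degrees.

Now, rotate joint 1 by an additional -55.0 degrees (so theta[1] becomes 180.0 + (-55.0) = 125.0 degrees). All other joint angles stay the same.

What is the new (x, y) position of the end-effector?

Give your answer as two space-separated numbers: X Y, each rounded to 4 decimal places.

Answer: 9.9856 -5.6794

Derivation:
joint[0] = (0.0000, 0.0000)  (base)
link 0: phi[0] = 140 = 140 deg
  cos(140 deg) = -0.7660, sin(140 deg) = 0.6428
  joint[1] = (0.0000, 0.0000) + 2.4 * (-0.7660, 0.6428) = (0.0000 + -1.8385, 0.0000 + 1.5427) = (-1.8385, 1.5427)
link 1: phi[1] = 140 + 125 = 265 deg
  cos(265 deg) = -0.0872, sin(265 deg) = -0.9962
  joint[2] = (-1.8385, 1.5427) + 5.4 * (-0.0872, -0.9962) = (-1.8385 + -0.4706, 1.5427 + -5.3795) = (-2.3091, -3.8368)
link 2: phi[2] = 140 + 125 + 80 = 345 deg
  cos(345 deg) = 0.9659, sin(345 deg) = -0.2588
  joint[3] = (-2.3091, -3.8368) + 8.5 * (0.9659, -0.2588) = (-2.3091 + 8.2104, -3.8368 + -2.2000) = (5.9012, -6.0367)
link 3: phi[3] = 140 + 125 + 80 + 20 = 365 deg
  cos(365 deg) = 0.9962, sin(365 deg) = 0.0872
  joint[4] = (5.9012, -6.0367) + 4.1 * (0.9962, 0.0872) = (5.9012 + 4.0844, -6.0367 + 0.3573) = (9.9856, -5.6794)
End effector: (9.9856, -5.6794)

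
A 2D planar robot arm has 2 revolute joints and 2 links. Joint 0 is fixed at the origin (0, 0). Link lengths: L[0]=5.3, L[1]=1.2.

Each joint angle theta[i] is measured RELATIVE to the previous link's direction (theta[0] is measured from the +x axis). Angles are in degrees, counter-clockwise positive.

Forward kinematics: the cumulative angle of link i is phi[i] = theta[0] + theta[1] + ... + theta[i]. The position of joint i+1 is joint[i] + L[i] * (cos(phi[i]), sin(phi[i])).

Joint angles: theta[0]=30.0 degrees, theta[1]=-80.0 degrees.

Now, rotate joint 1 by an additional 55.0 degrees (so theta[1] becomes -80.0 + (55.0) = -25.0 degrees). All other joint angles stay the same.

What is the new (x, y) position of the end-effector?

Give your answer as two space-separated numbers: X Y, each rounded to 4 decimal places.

joint[0] = (0.0000, 0.0000)  (base)
link 0: phi[0] = 30 = 30 deg
  cos(30 deg) = 0.8660, sin(30 deg) = 0.5000
  joint[1] = (0.0000, 0.0000) + 5.3 * (0.8660, 0.5000) = (0.0000 + 4.5899, 0.0000 + 2.6500) = (4.5899, 2.6500)
link 1: phi[1] = 30 + -25 = 5 deg
  cos(5 deg) = 0.9962, sin(5 deg) = 0.0872
  joint[2] = (4.5899, 2.6500) + 1.2 * (0.9962, 0.0872) = (4.5899 + 1.1954, 2.6500 + 0.1046) = (5.7854, 2.7546)
End effector: (5.7854, 2.7546)

Answer: 5.7854 2.7546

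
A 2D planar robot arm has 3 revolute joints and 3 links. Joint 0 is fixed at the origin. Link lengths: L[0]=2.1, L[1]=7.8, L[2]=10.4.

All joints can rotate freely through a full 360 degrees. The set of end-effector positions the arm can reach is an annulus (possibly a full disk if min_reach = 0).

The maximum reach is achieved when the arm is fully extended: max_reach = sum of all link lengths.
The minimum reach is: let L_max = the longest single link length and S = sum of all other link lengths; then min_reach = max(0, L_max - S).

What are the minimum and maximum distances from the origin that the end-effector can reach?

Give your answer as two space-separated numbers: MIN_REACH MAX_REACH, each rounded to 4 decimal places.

Answer: 0.5000 20.3000

Derivation:
Link lengths: [2.1, 7.8, 10.4]
max_reach = 2.1 + 7.8 + 10.4 = 20.3
L_max = max([2.1, 7.8, 10.4]) = 10.4
S (sum of others) = 20.3 - 10.4 = 9.9
min_reach = max(0, 10.4 - 9.9) = max(0, 0.5) = 0.5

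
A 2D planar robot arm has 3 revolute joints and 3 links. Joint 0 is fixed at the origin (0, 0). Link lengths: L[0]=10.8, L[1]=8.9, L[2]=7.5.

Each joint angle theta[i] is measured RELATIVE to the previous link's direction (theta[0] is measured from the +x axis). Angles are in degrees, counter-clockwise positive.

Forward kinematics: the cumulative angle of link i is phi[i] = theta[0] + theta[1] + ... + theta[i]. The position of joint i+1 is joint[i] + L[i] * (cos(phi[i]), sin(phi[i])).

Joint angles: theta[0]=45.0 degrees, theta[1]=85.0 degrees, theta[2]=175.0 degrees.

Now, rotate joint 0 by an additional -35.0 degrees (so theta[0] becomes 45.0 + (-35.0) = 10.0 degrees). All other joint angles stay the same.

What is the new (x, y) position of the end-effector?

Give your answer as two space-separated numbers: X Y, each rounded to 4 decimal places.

Answer: 9.8602 3.2415

Derivation:
joint[0] = (0.0000, 0.0000)  (base)
link 0: phi[0] = 10 = 10 deg
  cos(10 deg) = 0.9848, sin(10 deg) = 0.1736
  joint[1] = (0.0000, 0.0000) + 10.8 * (0.9848, 0.1736) = (0.0000 + 10.6359, 0.0000 + 1.8754) = (10.6359, 1.8754)
link 1: phi[1] = 10 + 85 = 95 deg
  cos(95 deg) = -0.0872, sin(95 deg) = 0.9962
  joint[2] = (10.6359, 1.8754) + 8.9 * (-0.0872, 0.9962) = (10.6359 + -0.7757, 1.8754 + 8.8661) = (9.8602, 10.7415)
link 2: phi[2] = 10 + 85 + 175 = 270 deg
  cos(270 deg) = -0.0000, sin(270 deg) = -1.0000
  joint[3] = (9.8602, 10.7415) + 7.5 * (-0.0000, -1.0000) = (9.8602 + -0.0000, 10.7415 + -7.5000) = (9.8602, 3.2415)
End effector: (9.8602, 3.2415)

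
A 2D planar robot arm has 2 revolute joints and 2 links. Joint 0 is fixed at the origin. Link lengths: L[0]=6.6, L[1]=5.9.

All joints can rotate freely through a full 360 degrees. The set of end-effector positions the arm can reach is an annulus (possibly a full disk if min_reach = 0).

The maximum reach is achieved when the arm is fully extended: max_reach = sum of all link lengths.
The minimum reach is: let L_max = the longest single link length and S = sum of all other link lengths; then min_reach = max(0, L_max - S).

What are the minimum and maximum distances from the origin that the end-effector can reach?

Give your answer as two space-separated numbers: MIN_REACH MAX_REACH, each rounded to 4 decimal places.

Answer: 0.7000 12.5000

Derivation:
Link lengths: [6.6, 5.9]
max_reach = 6.6 + 5.9 = 12.5
L_max = max([6.6, 5.9]) = 6.6
S (sum of others) = 12.5 - 6.6 = 5.9
min_reach = max(0, 6.6 - 5.9) = max(0, 0.7) = 0.7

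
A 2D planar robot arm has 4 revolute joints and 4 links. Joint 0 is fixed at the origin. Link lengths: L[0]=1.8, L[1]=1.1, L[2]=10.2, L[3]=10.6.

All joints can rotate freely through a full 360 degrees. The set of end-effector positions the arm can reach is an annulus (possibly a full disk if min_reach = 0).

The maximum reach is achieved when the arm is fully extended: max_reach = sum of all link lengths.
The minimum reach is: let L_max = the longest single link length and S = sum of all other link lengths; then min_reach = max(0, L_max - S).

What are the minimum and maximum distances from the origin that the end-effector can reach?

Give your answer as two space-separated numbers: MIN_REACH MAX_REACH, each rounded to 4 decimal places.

Link lengths: [1.8, 1.1, 10.2, 10.6]
max_reach = 1.8 + 1.1 + 10.2 + 10.6 = 23.7
L_max = max([1.8, 1.1, 10.2, 10.6]) = 10.6
S (sum of others) = 23.7 - 10.6 = 13.1
min_reach = max(0, 10.6 - 13.1) = max(0, -2.5) = 0

Answer: 0.0000 23.7000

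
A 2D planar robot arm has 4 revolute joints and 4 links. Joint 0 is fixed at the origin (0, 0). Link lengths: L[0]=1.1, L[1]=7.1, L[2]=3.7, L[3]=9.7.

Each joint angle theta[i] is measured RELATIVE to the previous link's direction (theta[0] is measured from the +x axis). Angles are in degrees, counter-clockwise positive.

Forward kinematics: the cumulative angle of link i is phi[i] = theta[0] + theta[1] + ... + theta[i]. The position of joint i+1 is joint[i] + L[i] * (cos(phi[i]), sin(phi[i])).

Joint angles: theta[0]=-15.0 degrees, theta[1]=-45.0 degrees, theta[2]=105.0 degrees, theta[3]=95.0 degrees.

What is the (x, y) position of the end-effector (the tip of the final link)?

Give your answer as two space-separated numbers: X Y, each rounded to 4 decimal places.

joint[0] = (0.0000, 0.0000)  (base)
link 0: phi[0] = -15 = -15 deg
  cos(-15 deg) = 0.9659, sin(-15 deg) = -0.2588
  joint[1] = (0.0000, 0.0000) + 1.1 * (0.9659, -0.2588) = (0.0000 + 1.0625, 0.0000 + -0.2847) = (1.0625, -0.2847)
link 1: phi[1] = -15 + -45 = -60 deg
  cos(-60 deg) = 0.5000, sin(-60 deg) = -0.8660
  joint[2] = (1.0625, -0.2847) + 7.1 * (0.5000, -0.8660) = (1.0625 + 3.5500, -0.2847 + -6.1488) = (4.6125, -6.4335)
link 2: phi[2] = -15 + -45 + 105 = 45 deg
  cos(45 deg) = 0.7071, sin(45 deg) = 0.7071
  joint[3] = (4.6125, -6.4335) + 3.7 * (0.7071, 0.7071) = (4.6125 + 2.6163, -6.4335 + 2.6163) = (7.2288, -3.8172)
link 3: phi[3] = -15 + -45 + 105 + 95 = 140 deg
  cos(140 deg) = -0.7660, sin(140 deg) = 0.6428
  joint[4] = (7.2288, -3.8172) + 9.7 * (-0.7660, 0.6428) = (7.2288 + -7.4306, -3.8172 + 6.2350) = (-0.2018, 2.4179)
End effector: (-0.2018, 2.4179)

Answer: -0.2018 2.4179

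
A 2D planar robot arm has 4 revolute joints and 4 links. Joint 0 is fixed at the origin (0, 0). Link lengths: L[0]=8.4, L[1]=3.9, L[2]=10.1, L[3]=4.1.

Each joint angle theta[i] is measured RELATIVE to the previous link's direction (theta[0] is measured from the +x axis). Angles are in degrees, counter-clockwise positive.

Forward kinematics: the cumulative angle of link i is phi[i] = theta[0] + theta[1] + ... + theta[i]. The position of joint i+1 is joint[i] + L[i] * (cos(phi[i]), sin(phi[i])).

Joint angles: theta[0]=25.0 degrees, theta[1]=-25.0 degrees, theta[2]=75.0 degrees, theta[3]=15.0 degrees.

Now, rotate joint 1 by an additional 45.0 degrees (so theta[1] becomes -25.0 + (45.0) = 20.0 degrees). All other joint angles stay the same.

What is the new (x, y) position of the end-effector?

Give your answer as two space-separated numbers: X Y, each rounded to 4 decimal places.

joint[0] = (0.0000, 0.0000)  (base)
link 0: phi[0] = 25 = 25 deg
  cos(25 deg) = 0.9063, sin(25 deg) = 0.4226
  joint[1] = (0.0000, 0.0000) + 8.4 * (0.9063, 0.4226) = (0.0000 + 7.6130, 0.0000 + 3.5500) = (7.6130, 3.5500)
link 1: phi[1] = 25 + 20 = 45 deg
  cos(45 deg) = 0.7071, sin(45 deg) = 0.7071
  joint[2] = (7.6130, 3.5500) + 3.9 * (0.7071, 0.7071) = (7.6130 + 2.7577, 3.5500 + 2.7577) = (10.3707, 6.3077)
link 2: phi[2] = 25 + 20 + 75 = 120 deg
  cos(120 deg) = -0.5000, sin(120 deg) = 0.8660
  joint[3] = (10.3707, 6.3077) + 10.1 * (-0.5000, 0.8660) = (10.3707 + -5.0500, 6.3077 + 8.7469) = (5.3207, 15.0546)
link 3: phi[3] = 25 + 20 + 75 + 15 = 135 deg
  cos(135 deg) = -0.7071, sin(135 deg) = 0.7071
  joint[4] = (5.3207, 15.0546) + 4.1 * (-0.7071, 0.7071) = (5.3207 + -2.8991, 15.0546 + 2.8991) = (2.4216, 17.9537)
End effector: (2.4216, 17.9537)

Answer: 2.4216 17.9537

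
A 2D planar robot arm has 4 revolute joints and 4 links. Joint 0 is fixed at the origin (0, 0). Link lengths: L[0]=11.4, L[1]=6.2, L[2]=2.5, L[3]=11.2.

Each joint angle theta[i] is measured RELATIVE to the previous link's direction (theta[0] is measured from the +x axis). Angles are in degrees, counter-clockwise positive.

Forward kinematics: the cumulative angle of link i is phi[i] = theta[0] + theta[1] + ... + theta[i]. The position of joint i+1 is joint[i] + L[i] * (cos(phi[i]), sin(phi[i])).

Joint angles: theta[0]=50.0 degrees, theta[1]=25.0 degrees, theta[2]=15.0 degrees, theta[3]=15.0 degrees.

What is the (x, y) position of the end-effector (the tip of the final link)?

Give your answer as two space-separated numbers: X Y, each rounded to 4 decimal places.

Answer: 6.0337 28.0400

Derivation:
joint[0] = (0.0000, 0.0000)  (base)
link 0: phi[0] = 50 = 50 deg
  cos(50 deg) = 0.6428, sin(50 deg) = 0.7660
  joint[1] = (0.0000, 0.0000) + 11.4 * (0.6428, 0.7660) = (0.0000 + 7.3278, 0.0000 + 8.7329) = (7.3278, 8.7329)
link 1: phi[1] = 50 + 25 = 75 deg
  cos(75 deg) = 0.2588, sin(75 deg) = 0.9659
  joint[2] = (7.3278, 8.7329) + 6.2 * (0.2588, 0.9659) = (7.3278 + 1.6047, 8.7329 + 5.9887) = (8.9325, 14.7216)
link 2: phi[2] = 50 + 25 + 15 = 90 deg
  cos(90 deg) = 0.0000, sin(90 deg) = 1.0000
  joint[3] = (8.9325, 14.7216) + 2.5 * (0.0000, 1.0000) = (8.9325 + 0.0000, 14.7216 + 2.5000) = (8.9325, 17.2216)
link 3: phi[3] = 50 + 25 + 15 + 15 = 105 deg
  cos(105 deg) = -0.2588, sin(105 deg) = 0.9659
  joint[4] = (8.9325, 17.2216) + 11.2 * (-0.2588, 0.9659) = (8.9325 + -2.8988, 17.2216 + 10.8184) = (6.0337, 28.0400)
End effector: (6.0337, 28.0400)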